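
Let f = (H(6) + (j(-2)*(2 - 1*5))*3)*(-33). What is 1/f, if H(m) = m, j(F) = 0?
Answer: -1/198 ≈ -0.0050505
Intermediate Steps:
f = -198 (f = (6 + (0*(2 - 1*5))*3)*(-33) = (6 + (0*(2 - 5))*3)*(-33) = (6 + (0*(-3))*3)*(-33) = (6 + 0*3)*(-33) = (6 + 0)*(-33) = 6*(-33) = -198)
1/f = 1/(-198) = -1/198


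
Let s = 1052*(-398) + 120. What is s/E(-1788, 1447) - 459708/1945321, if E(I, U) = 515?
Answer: -814501432516/1001840315 ≈ -813.00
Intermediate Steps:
s = -418576 (s = -418696 + 120 = -418576)
s/E(-1788, 1447) - 459708/1945321 = -418576/515 - 459708/1945321 = -814501432516/1001840315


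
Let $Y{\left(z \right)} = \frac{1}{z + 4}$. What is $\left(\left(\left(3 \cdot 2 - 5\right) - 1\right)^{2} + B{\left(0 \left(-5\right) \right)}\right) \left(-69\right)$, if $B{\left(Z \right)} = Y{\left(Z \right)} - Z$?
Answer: $- \frac{69}{4} \approx -17.25$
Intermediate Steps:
$Y{\left(z \right)} = \frac{1}{4 + z}$
$B{\left(Z \right)} = \frac{1}{4 + Z} - Z$
$\left(\left(\left(3 \cdot 2 - 5\right) - 1\right)^{2} + B{\left(0 \left(-5\right) \right)}\right) \left(-69\right) = \left(\left(\left(3 \cdot 2 - 5\right) - 1\right)^{2} + \frac{1 - 0 \left(-5\right) \left(4 + 0 \left(-5\right)\right)}{4 + 0 \left(-5\right)}\right) \left(-69\right) = \left(\left(\left(6 - 5\right) - 1\right)^{2} + \frac{1 - 0 \left(4 + 0\right)}{4 + 0}\right) \left(-69\right) = \left(\left(1 - 1\right)^{2} + \frac{1 - 0 \cdot 4}{4}\right) \left(-69\right) = \left(0^{2} + \frac{1 + 0}{4}\right) \left(-69\right) = \left(0 + \frac{1}{4} \cdot 1\right) \left(-69\right) = \left(0 + \frac{1}{4}\right) \left(-69\right) = \frac{1}{4} \left(-69\right) = - \frac{69}{4}$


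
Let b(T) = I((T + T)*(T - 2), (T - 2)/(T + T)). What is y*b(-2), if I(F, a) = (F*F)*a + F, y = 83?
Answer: 22576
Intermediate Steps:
I(F, a) = F + a*F**2 (I(F, a) = F**2*a + F = a*F**2 + F = F + a*F**2)
b(T) = 2*T*(1 + (-2 + T)**2)*(-2 + T) (b(T) = ((T + T)*(T - 2))*(1 + ((T + T)*(T - 2))*((T - 2)/(T + T))) = ((2*T)*(-2 + T))*(1 + ((2*T)*(-2 + T))*((-2 + T)/((2*T)))) = (2*T*(-2 + T))*(1 + (2*T*(-2 + T))*((-2 + T)*(1/(2*T)))) = (2*T*(-2 + T))*(1 + (2*T*(-2 + T))*((-2 + T)/(2*T))) = (2*T*(-2 + T))*(1 + (-2 + T)**2) = 2*T*(1 + (-2 + T)**2)*(-2 + T))
y*b(-2) = 83*(2*(-2)*(1 + (-2 - 2)**2)*(-2 - 2)) = 83*(2*(-2)*(1 + (-4)**2)*(-4)) = 83*(2*(-2)*(1 + 16)*(-4)) = 83*(2*(-2)*17*(-4)) = 83*272 = 22576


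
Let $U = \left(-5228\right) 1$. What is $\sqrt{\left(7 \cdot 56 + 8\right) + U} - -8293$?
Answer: $8293 + 2 i \sqrt{1207} \approx 8293.0 + 69.484 i$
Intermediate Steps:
$U = -5228$
$\sqrt{\left(7 \cdot 56 + 8\right) + U} - -8293 = \sqrt{\left(7 \cdot 56 + 8\right) - 5228} - -8293 = \sqrt{\left(392 + 8\right) - 5228} + 8293 = \sqrt{400 - 5228} + 8293 = \sqrt{-4828} + 8293 = 2 i \sqrt{1207} + 8293 = 8293 + 2 i \sqrt{1207}$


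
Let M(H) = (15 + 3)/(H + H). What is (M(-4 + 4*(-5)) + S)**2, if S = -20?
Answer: 26569/64 ≈ 415.14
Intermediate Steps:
M(H) = 9/H (M(H) = 18/((2*H)) = 18*(1/(2*H)) = 9/H)
(M(-4 + 4*(-5)) + S)**2 = (9/(-4 + 4*(-5)) - 20)**2 = (9/(-4 - 20) - 20)**2 = (9/(-24) - 20)**2 = (9*(-1/24) - 20)**2 = (-3/8 - 20)**2 = (-163/8)**2 = 26569/64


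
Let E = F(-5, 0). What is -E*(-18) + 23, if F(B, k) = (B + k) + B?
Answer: -157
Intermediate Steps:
F(B, k) = k + 2*B
E = -10 (E = 0 + 2*(-5) = 0 - 10 = -10)
-E*(-18) + 23 = -1*(-10)*(-18) + 23 = 10*(-18) + 23 = -180 + 23 = -157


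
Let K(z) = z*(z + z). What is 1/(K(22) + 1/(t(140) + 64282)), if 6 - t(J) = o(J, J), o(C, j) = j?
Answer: 64148/62095265 ≈ 0.0010331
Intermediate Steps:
t(J) = 6 - J
K(z) = 2*z² (K(z) = z*(2*z) = 2*z²)
1/(K(22) + 1/(t(140) + 64282)) = 1/(2*22² + 1/((6 - 1*140) + 64282)) = 1/(2*484 + 1/((6 - 140) + 64282)) = 1/(968 + 1/(-134 + 64282)) = 1/(968 + 1/64148) = 1/(62095265/64148) = 64148/62095265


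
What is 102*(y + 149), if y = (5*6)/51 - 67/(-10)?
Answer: 79707/5 ≈ 15941.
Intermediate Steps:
y = 1239/170 (y = 30*(1/51) - 67*(-1/10) = 10/17 + 67/10 = 1239/170 ≈ 7.2882)
102*(y + 149) = 102*(1239/170 + 149) = 102*(26569/170) = 79707/5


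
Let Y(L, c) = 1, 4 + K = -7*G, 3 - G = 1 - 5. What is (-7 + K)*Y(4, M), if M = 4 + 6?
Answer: -60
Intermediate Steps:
G = 7 (G = 3 - (1 - 5) = 3 - 1*(-4) = 3 + 4 = 7)
M = 10
K = -53 (K = -4 - 7*7 = -4 - 49 = -53)
(-7 + K)*Y(4, M) = (-7 - 53)*1 = -60*1 = -60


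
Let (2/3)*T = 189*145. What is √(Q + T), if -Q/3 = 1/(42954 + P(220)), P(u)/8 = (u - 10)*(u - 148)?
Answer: 4*√1917479276353/27319 ≈ 202.75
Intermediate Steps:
P(u) = 8*(-148 + u)*(-10 + u) (P(u) = 8*((u - 10)*(u - 148)) = 8*((-10 + u)*(-148 + u)) = 8*((-148 + u)*(-10 + u)) = 8*(-148 + u)*(-10 + u))
T = 82215/2 (T = 3*(189*145)/2 = (3/2)*27405 = 82215/2 ≈ 41108.)
Q = -1/54638 (Q = -3/(42954 + (11840 - 1264*220 + 8*220²)) = -3/(42954 + (11840 - 278080 + 8*48400)) = -3/(42954 + (11840 - 278080 + 387200)) = -3/(42954 + 120960) = -3/163914 = -3*1/163914 = -1/54638 ≈ -1.8302e-5)
√(Q + T) = √(-1/54638 + 82215/2) = √(1123015792/27319) = 4*√1917479276353/27319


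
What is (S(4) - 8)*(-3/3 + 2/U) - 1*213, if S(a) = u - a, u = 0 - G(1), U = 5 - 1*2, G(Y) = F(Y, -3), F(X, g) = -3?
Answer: -210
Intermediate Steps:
G(Y) = -3
U = 3 (U = 5 - 2 = 3)
u = 3 (u = 0 - 1*(-3) = 0 + 3 = 3)
S(a) = 3 - a
(S(4) - 8)*(-3/3 + 2/U) - 1*213 = ((3 - 1*4) - 8)*(-3/3 + 2/3) - 1*213 = ((3 - 4) - 8)*(-3*⅓ + 2*(⅓)) - 213 = (-1 - 8)*(-1 + ⅔) - 213 = -9*(-⅓) - 213 = 3 - 213 = -210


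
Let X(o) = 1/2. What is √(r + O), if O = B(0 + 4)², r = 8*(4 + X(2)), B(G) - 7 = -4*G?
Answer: 3*√13 ≈ 10.817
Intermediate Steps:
B(G) = 7 - 4*G
X(o) = ½
r = 36 (r = 8*(4 + ½) = 8*(9/2) = 36)
O = 81 (O = (7 - 4*(0 + 4))² = (7 - 4*4)² = (7 - 16)² = (-9)² = 81)
√(r + O) = √(36 + 81) = √117 = 3*√13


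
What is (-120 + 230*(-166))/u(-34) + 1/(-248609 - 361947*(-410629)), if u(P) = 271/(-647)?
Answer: 6212668424360692671/67942951925204 ≈ 91440.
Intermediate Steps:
u(P) = -271/647 (u(P) = 271*(-1/647) = -271/647)
(-120 + 230*(-166))/u(-34) + 1/(-248609 - 361947*(-410629)) = (-120 + 230*(-166))/(-271/647) + 1/(-248609 - 361947*(-410629)) = (-120 - 38180)*(-647/271) - 1/410629/(-610556) = -38300*(-647/271) - 1/610556*(-1/410629) = 24780100/271 + 1/250711999724 = 6212668424360692671/67942951925204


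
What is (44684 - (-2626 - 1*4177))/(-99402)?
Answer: -51487/99402 ≈ -0.51797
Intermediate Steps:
(44684 - (-2626 - 1*4177))/(-99402) = (44684 - (-2626 - 4177))*(-1/99402) = (44684 - 1*(-6803))*(-1/99402) = (44684 + 6803)*(-1/99402) = 51487*(-1/99402) = -51487/99402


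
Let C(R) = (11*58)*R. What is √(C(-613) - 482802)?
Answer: 2*I*√218474 ≈ 934.82*I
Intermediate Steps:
C(R) = 638*R
√(C(-613) - 482802) = √(638*(-613) - 482802) = √(-391094 - 482802) = √(-873896) = 2*I*√218474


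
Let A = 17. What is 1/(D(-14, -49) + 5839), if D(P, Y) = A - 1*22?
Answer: 1/5834 ≈ 0.00017141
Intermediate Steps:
D(P, Y) = -5 (D(P, Y) = 17 - 1*22 = 17 - 22 = -5)
1/(D(-14, -49) + 5839) = 1/(-5 + 5839) = 1/5834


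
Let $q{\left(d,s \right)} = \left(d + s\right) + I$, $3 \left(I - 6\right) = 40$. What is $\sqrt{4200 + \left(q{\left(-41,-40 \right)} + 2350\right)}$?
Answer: $\frac{\sqrt{58395}}{3} \approx 80.55$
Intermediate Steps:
$I = \frac{58}{3}$ ($I = 6 + \frac{1}{3} \cdot 40 = 6 + \frac{40}{3} = \frac{58}{3} \approx 19.333$)
$q{\left(d,s \right)} = \frac{58}{3} + d + s$ ($q{\left(d,s \right)} = \left(d + s\right) + \frac{58}{3} = \frac{58}{3} + d + s$)
$\sqrt{4200 + \left(q{\left(-41,-40 \right)} + 2350\right)} = \sqrt{4200 + \left(\left(\frac{58}{3} - 41 - 40\right) + 2350\right)} = \sqrt{4200 + \left(- \frac{185}{3} + 2350\right)} = \sqrt{4200 + \frac{6865}{3}} = \sqrt{\frac{19465}{3}} = \frac{\sqrt{58395}}{3}$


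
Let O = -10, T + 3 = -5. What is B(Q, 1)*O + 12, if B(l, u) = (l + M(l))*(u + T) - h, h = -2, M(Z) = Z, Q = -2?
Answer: -288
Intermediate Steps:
T = -8 (T = -3 - 5 = -8)
B(l, u) = 2 + 2*l*(-8 + u) (B(l, u) = (l + l)*(u - 8) - 1*(-2) = (2*l)*(-8 + u) + 2 = 2*l*(-8 + u) + 2 = 2 + 2*l*(-8 + u))
B(Q, 1)*O + 12 = (2 - 16*(-2) + 2*(-2)*1)*(-10) + 12 = (2 + 32 - 4)*(-10) + 12 = 30*(-10) + 12 = -300 + 12 = -288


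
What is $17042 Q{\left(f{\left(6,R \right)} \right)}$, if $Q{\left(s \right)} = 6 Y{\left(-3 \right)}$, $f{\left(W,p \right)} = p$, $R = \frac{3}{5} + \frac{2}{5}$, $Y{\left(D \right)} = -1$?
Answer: $-102252$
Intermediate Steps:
$R = 1$ ($R = 3 \cdot \frac{1}{5} + 2 \cdot \frac{1}{5} = \frac{3}{5} + \frac{2}{5} = 1$)
$Q{\left(s \right)} = -6$ ($Q{\left(s \right)} = 6 \left(-1\right) = -6$)
$17042 Q{\left(f{\left(6,R \right)} \right)} = 17042 \left(-6\right) = -102252$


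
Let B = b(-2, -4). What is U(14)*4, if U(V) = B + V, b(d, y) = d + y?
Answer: 32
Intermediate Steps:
B = -6 (B = -2 - 4 = -6)
U(V) = -6 + V
U(14)*4 = (-6 + 14)*4 = 8*4 = 32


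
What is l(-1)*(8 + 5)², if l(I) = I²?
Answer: 169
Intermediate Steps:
l(-1)*(8 + 5)² = (-1)²*(8 + 5)² = 1*13² = 1*169 = 169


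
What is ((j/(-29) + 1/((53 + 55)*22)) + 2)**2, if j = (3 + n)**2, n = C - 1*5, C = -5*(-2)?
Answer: 202407529/4747761216 ≈ 0.042632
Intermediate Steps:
C = 10
n = 5 (n = 10 - 1*5 = 10 - 5 = 5)
j = 64 (j = (3 + 5)**2 = 8**2 = 64)
((j/(-29) + 1/((53 + 55)*22)) + 2)**2 = ((64/(-29) + 1/((53 + 55)*22)) + 2)**2 = ((64*(-1/29) + (1/22)/108) + 2)**2 = ((-64/29 + (1/108)*(1/22)) + 2)**2 = ((-64/29 + 1/2376) + 2)**2 = (-152035/68904 + 2)**2 = (-14227/68904)**2 = 202407529/4747761216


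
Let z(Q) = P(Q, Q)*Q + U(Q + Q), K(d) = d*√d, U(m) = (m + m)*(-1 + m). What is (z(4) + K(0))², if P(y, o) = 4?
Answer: 16384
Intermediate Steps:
U(m) = 2*m*(-1 + m) (U(m) = (2*m)*(-1 + m) = 2*m*(-1 + m))
K(d) = d^(3/2)
z(Q) = 4*Q + 4*Q*(-1 + 2*Q) (z(Q) = 4*Q + 2*(Q + Q)*(-1 + (Q + Q)) = 4*Q + 2*(2*Q)*(-1 + 2*Q) = 4*Q + 4*Q*(-1 + 2*Q))
(z(4) + K(0))² = (8*4² + 0^(3/2))² = (8*16 + 0)² = (128 + 0)² = 128² = 16384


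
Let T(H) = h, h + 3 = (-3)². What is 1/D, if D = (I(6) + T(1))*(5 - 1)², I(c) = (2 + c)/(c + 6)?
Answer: 3/320 ≈ 0.0093750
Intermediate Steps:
h = 6 (h = -3 + (-3)² = -3 + 9 = 6)
I(c) = (2 + c)/(6 + c)
T(H) = 6
D = 320/3 (D = ((2 + 6)/(6 + 6) + 6)*(5 - 1)² = (8/12 + 6)*4² = ((1/12)*8 + 6)*16 = (⅔ + 6)*16 = (20/3)*16 = 320/3 ≈ 106.67)
1/D = 1/(320/3) = 3/320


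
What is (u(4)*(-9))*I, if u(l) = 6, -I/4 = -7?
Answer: -1512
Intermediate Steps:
I = 28 (I = -4*(-7) = 28)
(u(4)*(-9))*I = (6*(-9))*28 = -54*28 = -1512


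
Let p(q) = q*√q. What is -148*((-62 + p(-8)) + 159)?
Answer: -14356 + 2368*I*√2 ≈ -14356.0 + 3348.9*I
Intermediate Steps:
p(q) = q^(3/2)
-148*((-62 + p(-8)) + 159) = -148*((-62 + (-8)^(3/2)) + 159) = -148*((-62 - 16*I*√2) + 159) = -148*(97 - 16*I*√2) = -14356 + 2368*I*√2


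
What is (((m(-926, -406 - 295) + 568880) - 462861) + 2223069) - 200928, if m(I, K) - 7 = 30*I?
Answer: 2100387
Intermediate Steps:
m(I, K) = 7 + 30*I
(((m(-926, -406 - 295) + 568880) - 462861) + 2223069) - 200928 = ((((7 + 30*(-926)) + 568880) - 462861) + 2223069) - 200928 = ((((7 - 27780) + 568880) - 462861) + 2223069) - 200928 = (((-27773 + 568880) - 462861) + 2223069) - 200928 = ((541107 - 462861) + 2223069) - 200928 = (78246 + 2223069) - 200928 = 2301315 - 200928 = 2100387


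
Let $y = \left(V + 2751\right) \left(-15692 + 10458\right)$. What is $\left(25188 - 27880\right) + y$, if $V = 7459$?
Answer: $-53441832$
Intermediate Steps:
$y = -53439140$ ($y = \left(7459 + 2751\right) \left(-15692 + 10458\right) = 10210 \left(-5234\right) = -53439140$)
$\left(25188 - 27880\right) + y = \left(25188 - 27880\right) - 53439140 = -2692 - 53439140 = -53441832$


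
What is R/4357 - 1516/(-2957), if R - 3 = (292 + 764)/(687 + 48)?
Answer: 1621491199/3156494005 ≈ 0.51370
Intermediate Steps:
R = 1087/245 (R = 3 + (292 + 764)/(687 + 48) = 3 + 1056/735 = 3 + 1056*(1/735) = 3 + 352/245 = 1087/245 ≈ 4.4367)
R/4357 - 1516/(-2957) = (1087/245)/4357 - 1516/(-2957) = (1087/245)*(1/4357) - 1516*(-1/2957) = 1087/1067465 + 1516/2957 = 1621491199/3156494005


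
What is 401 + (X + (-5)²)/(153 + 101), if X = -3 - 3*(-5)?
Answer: 101891/254 ≈ 401.15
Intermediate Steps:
X = 12 (X = -3 + 15 = 12)
401 + (X + (-5)²)/(153 + 101) = 401 + (12 + (-5)²)/(153 + 101) = 401 + (12 + 25)/254 = 401 + 37*(1/254) = 401 + 37/254 = 101891/254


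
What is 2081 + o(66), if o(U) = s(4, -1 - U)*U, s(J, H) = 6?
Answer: 2477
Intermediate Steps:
o(U) = 6*U
2081 + o(66) = 2081 + 6*66 = 2081 + 396 = 2477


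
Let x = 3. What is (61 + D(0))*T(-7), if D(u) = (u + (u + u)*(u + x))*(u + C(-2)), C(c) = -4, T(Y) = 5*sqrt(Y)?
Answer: 305*I*sqrt(7) ≈ 806.95*I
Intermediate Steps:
D(u) = (-4 + u)*(u + 2*u*(3 + u)) (D(u) = (u + (u + u)*(u + 3))*(u - 4) = (u + (2*u)*(3 + u))*(-4 + u) = (u + 2*u*(3 + u))*(-4 + u) = (-4 + u)*(u + 2*u*(3 + u)))
(61 + D(0))*T(-7) = (61 + 0*(-28 - 1*0 + 2*0**2))*(5*sqrt(-7)) = (61 + 0*(-28 + 0 + 2*0))*(5*(I*sqrt(7))) = (61 + 0*(-28 + 0 + 0))*(5*I*sqrt(7)) = (61 + 0*(-28))*(5*I*sqrt(7)) = (61 + 0)*(5*I*sqrt(7)) = 61*(5*I*sqrt(7)) = 305*I*sqrt(7)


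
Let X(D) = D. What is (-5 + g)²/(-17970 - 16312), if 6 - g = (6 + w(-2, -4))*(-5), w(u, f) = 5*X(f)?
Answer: -4761/34282 ≈ -0.13888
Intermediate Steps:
w(u, f) = 5*f
g = -64 (g = 6 - (6 + 5*(-4))*(-5) = 6 - (6 - 20)*(-5) = 6 - (-14)*(-5) = 6 - 1*70 = 6 - 70 = -64)
(-5 + g)²/(-17970 - 16312) = (-5 - 64)²/(-17970 - 16312) = (-69)²/(-34282) = 4761*(-1/34282) = -4761/34282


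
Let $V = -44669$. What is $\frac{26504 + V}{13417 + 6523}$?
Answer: $- \frac{3633}{3988} \approx -0.91098$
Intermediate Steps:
$\frac{26504 + V}{13417 + 6523} = \frac{26504 - 44669}{13417 + 6523} = - \frac{18165}{19940} = \left(-18165\right) \frac{1}{19940} = - \frac{3633}{3988}$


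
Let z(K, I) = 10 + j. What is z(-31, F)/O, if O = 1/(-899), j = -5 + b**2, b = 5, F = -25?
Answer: -26970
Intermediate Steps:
j = 20 (j = -5 + 5**2 = -5 + 25 = 20)
O = -1/899 ≈ -0.0011123
z(K, I) = 30 (z(K, I) = 10 + 20 = 30)
z(-31, F)/O = 30/(-1/899) = 30*(-899) = -26970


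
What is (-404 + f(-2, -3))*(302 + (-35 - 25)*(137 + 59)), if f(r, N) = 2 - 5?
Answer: 4663406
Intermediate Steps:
f(r, N) = -3
(-404 + f(-2, -3))*(302 + (-35 - 25)*(137 + 59)) = (-404 - 3)*(302 + (-35 - 25)*(137 + 59)) = -407*(302 - 60*196) = -407*(302 - 11760) = -407*(-11458) = 4663406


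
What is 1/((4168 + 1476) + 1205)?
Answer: 1/6849 ≈ 0.00014601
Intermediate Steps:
1/((4168 + 1476) + 1205) = 1/(5644 + 1205) = 1/6849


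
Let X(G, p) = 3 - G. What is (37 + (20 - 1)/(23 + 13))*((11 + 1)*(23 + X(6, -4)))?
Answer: 27020/3 ≈ 9006.7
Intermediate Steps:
(37 + (20 - 1)/(23 + 13))*((11 + 1)*(23 + X(6, -4))) = (37 + (20 - 1)/(23 + 13))*((11 + 1)*(23 + (3 - 1*6))) = (37 + 19/36)*(12*(23 + (3 - 6))) = (37 + 19*(1/36))*(12*(23 - 3)) = (37 + 19/36)*(12*20) = (1351/36)*240 = 27020/3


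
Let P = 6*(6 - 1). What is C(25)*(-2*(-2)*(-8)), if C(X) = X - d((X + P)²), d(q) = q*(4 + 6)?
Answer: 967200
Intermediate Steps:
P = 30 (P = 6*5 = 30)
d(q) = 10*q (d(q) = q*10 = 10*q)
C(X) = X - 10*(30 + X)² (C(X) = X - 10*(X + 30)² = X - 10*(30 + X)²)
C(25)*(-2*(-2)*(-8)) = (25 - 10*(30 + 25)²)*(-2*(-2)*(-8)) = (25 - 10*55²)*(4*(-8)) = (25 - 10*3025)*(-32) = (25 - 30250)*(-32) = -30225*(-32) = 967200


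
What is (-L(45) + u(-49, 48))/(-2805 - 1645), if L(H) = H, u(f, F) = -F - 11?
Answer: 52/2225 ≈ 0.023371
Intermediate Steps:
u(f, F) = -11 - F
(-L(45) + u(-49, 48))/(-2805 - 1645) = (-1*45 + (-11 - 1*48))/(-2805 - 1645) = (-45 + (-11 - 48))/(-4450) = (-45 - 59)*(-1/4450) = -104*(-1/4450) = 52/2225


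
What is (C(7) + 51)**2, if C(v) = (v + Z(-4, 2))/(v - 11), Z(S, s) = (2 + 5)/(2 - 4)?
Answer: 160801/64 ≈ 2512.5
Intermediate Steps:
Z(S, s) = -7/2 (Z(S, s) = 7/(-2) = 7*(-1/2) = -7/2)
C(v) = (-7/2 + v)/(-11 + v) (C(v) = (v - 7/2)/(v - 11) = (-7/2 + v)/(-11 + v))
(C(7) + 51)**2 = ((-7/2 + 7)/(-11 + 7) + 51)**2 = ((7/2)/(-4) + 51)**2 = (-1/4*7/2 + 51)**2 = (-7/8 + 51)**2 = (401/8)**2 = 160801/64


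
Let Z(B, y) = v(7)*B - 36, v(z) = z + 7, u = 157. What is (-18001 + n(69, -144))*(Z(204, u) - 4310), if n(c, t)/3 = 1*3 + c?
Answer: 26499650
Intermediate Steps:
v(z) = 7 + z
n(c, t) = 9 + 3*c (n(c, t) = 3*(1*3 + c) = 3*(3 + c) = 9 + 3*c)
Z(B, y) = -36 + 14*B (Z(B, y) = (7 + 7)*B - 36 = 14*B - 36 = -36 + 14*B)
(-18001 + n(69, -144))*(Z(204, u) - 4310) = (-18001 + (9 + 3*69))*((-36 + 14*204) - 4310) = (-18001 + (9 + 207))*((-36 + 2856) - 4310) = (-18001 + 216)*(2820 - 4310) = -17785*(-1490) = 26499650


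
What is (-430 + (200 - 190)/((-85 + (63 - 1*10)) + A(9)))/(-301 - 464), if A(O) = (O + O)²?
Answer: 1395/2482 ≈ 0.56205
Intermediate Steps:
A(O) = 4*O² (A(O) = (2*O)² = 4*O²)
(-430 + (200 - 190)/((-85 + (63 - 1*10)) + A(9)))/(-301 - 464) = (-430 + (200 - 190)/((-85 + (63 - 1*10)) + 4*9²))/(-301 - 464) = (-430 + 10/((-85 + (63 - 10)) + 4*81))/(-765) = (-430 + 10/((-85 + 53) + 324))*(-1/765) = (-430 + 10/(-32 + 324))*(-1/765) = (-430 + 10/292)*(-1/765) = (-430 + 10*(1/292))*(-1/765) = (-430 + 5/146)*(-1/765) = -62775/146*(-1/765) = 1395/2482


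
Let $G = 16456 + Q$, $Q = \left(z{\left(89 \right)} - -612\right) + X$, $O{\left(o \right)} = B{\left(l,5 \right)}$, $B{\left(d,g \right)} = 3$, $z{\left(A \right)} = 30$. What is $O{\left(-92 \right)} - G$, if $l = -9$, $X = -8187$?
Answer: $-8908$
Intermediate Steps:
$O{\left(o \right)} = 3$
$Q = -7545$ ($Q = \left(30 - -612\right) - 8187 = \left(30 + 612\right) - 8187 = 642 - 8187 = -7545$)
$G = 8911$ ($G = 16456 - 7545 = 8911$)
$O{\left(-92 \right)} - G = 3 - 8911 = -8908$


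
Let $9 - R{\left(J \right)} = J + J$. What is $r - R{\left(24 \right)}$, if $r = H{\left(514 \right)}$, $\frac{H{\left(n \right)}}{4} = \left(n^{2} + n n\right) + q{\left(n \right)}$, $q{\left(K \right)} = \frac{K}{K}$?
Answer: $2113611$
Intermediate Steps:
$q{\left(K \right)} = 1$
$R{\left(J \right)} = 9 - 2 J$ ($R{\left(J \right)} = 9 - \left(J + J\right) = 9 - 2 J$)
$H{\left(n \right)} = 4 + 8 n^{2}$ ($H{\left(n \right)} = 4 \left(\left(n^{2} + n n\right) + 1\right) = 4 \left(\left(n^{2} + n^{2}\right) + 1\right) = 4 \left(2 n^{2} + 1\right) = 4 \left(1 + 2 n^{2}\right) = 4 + 8 n^{2}$)
$r = 2113572$ ($r = 4 + 8 \cdot 514^{2} = 4 + 8 \cdot 264196 = 4 + 2113568 = 2113572$)
$r - R{\left(24 \right)} = 2113572 - \left(9 - 48\right) = 2113572 - -39 = 2113572 + 39 = 2113611$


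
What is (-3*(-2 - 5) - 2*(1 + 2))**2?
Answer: 225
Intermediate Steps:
(-3*(-2 - 5) - 2*(1 + 2))**2 = (-3*(-7) - 2*3)**2 = (21 - 6)**2 = 15**2 = 225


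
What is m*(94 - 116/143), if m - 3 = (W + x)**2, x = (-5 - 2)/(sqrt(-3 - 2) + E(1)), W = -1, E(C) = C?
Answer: 35536/429 - 15547*I*sqrt(5)/33 ≈ 82.834 - 1053.5*I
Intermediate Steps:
x = -7/(1 + I*sqrt(5)) (x = (-5 - 2)/(sqrt(-3 - 2) + 1) = -7/(sqrt(-5) + 1) = -7/(I*sqrt(5) + 1) = -7/(1 + I*sqrt(5)) ≈ -1.1667 + 2.6087*I)
m = 3 + (-13/6 + 7*I*sqrt(5)/6)**2 (m = 3 + (-1 + (-7/6 + 7*I*sqrt(5)/6))**2 = 3 + (-13/6 + 7*I*sqrt(5)/6)**2 ≈ 0.88889 - 11.305*I)
m*(94 - 116/143) = (8/9 - 91*I*sqrt(5)/18)*(94 - 116/143) = (8/9 - 91*I*sqrt(5)/18)*(13326/143) = 35536/429 - 15547*I*sqrt(5)/33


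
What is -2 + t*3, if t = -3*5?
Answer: -47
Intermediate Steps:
t = -15
-2 + t*3 = -2 - 15*3 = -2 - 45 = -47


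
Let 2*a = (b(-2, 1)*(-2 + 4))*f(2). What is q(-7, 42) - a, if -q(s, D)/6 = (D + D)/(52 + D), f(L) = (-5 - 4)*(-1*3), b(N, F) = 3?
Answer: -4059/47 ≈ -86.362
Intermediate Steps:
f(L) = 27 (f(L) = -9*(-3) = 27)
q(s, D) = -12*D/(52 + D) (q(s, D) = -6*(D + D)/(52 + D) = -6*2*D/(52 + D) = -12*D/(52 + D))
a = 81 (a = ((3*(-2 + 4))*27)/2 = ((3*2)*27)/2 = (6*27)/2 = (1/2)*162 = 81)
q(-7, 42) - a = -12*42/(52 + 42) - 1*81 = -12*42/94 - 81 = -12*42*1/94 - 81 = -252/47 - 81 = -4059/47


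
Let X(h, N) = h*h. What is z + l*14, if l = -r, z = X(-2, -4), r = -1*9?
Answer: 130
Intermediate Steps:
X(h, N) = h²
r = -9
z = 4 (z = (-2)² = 4)
l = 9 (l = -1*(-9) = 9)
z + l*14 = 4 + 9*14 = 4 + 126 = 130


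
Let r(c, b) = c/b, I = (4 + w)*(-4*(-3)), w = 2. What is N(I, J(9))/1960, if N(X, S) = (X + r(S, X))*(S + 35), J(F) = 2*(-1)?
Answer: 28501/23520 ≈ 1.2118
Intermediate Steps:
J(F) = -2
I = 72 (I = (4 + 2)*(-4*(-3)) = 6*12 = 72)
N(X, S) = (35 + S)*(X + S/X) (N(X, S) = (X + S/X)*(S + 35) = (X + S/X)*(35 + S) = (35 + S)*(X + S/X))
N(I, J(9))/1960 = (((-2)**2 + 35*(-2) + 72**2*(35 - 2))/72)/1960 = ((4 - 70 + 5184*33)/72)*(1/1960) = ((4 - 70 + 171072)/72)*(1/1960) = ((1/72)*171006)*(1/1960) = (28501/12)*(1/1960) = 28501/23520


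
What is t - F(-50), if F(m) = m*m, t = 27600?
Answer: 25100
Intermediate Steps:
F(m) = m**2
t - F(-50) = 27600 - 1*(-50)**2 = 27600 - 1*2500 = 27600 - 2500 = 25100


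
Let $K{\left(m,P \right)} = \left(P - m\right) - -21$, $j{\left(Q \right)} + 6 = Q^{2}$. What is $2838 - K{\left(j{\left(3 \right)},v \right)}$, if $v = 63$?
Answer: $2757$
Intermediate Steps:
$j{\left(Q \right)} = -6 + Q^{2}$
$K{\left(m,P \right)} = 21 + P - m$ ($K{\left(m,P \right)} = \left(P - m\right) + 21 = 21 + P - m$)
$2838 - K{\left(j{\left(3 \right)},v \right)} = 2838 - \left(21 + 63 - \left(-6 + 3^{2}\right)\right) = 2838 - \left(21 + 63 - \left(-6 + 9\right)\right) = 2838 - \left(21 + 63 - 3\right) = 2838 - 81 = 2757$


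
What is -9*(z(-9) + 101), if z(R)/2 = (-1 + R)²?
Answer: -2709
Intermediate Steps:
z(R) = 2*(-1 + R)²
-9*(z(-9) + 101) = -9*(2*(-1 - 9)² + 101) = -9*(2*(-10)² + 101) = -9*(2*100 + 101) = -9*(200 + 101) = -9*301 = -2709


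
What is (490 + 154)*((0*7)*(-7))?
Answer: 0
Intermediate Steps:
(490 + 154)*((0*7)*(-7)) = 644*(0*(-7)) = 644*0 = 0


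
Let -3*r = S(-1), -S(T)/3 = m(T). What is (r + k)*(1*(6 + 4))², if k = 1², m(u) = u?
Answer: 0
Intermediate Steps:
S(T) = -3*T
k = 1
r = -1 (r = -(-1)*(-1) = -⅓*3 = -1)
(r + k)*(1*(6 + 4))² = (-1 + 1)*(1*(6 + 4))² = 0*(1*10)² = 0*10² = 0*100 = 0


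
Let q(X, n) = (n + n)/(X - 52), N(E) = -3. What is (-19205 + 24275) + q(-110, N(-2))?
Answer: 136891/27 ≈ 5070.0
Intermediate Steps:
q(X, n) = 2*n/(-52 + X) (q(X, n) = (2*n)/(-52 + X) = 2*n/(-52 + X))
(-19205 + 24275) + q(-110, N(-2)) = (-19205 + 24275) + 2*(-3)/(-52 - 110) = 5070 + 2*(-3)/(-162) = 5070 + 2*(-3)*(-1/162) = 5070 + 1/27 = 136891/27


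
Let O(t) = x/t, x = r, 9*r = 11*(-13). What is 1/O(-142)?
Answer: 1278/143 ≈ 8.9371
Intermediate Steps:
r = -143/9 (r = (11*(-13))/9 = (⅑)*(-143) = -143/9 ≈ -15.889)
x = -143/9 ≈ -15.889
O(t) = -143/(9*t)
1/O(-142) = 1/(-143/9/(-142)) = 1/(-143/9*(-1/142)) = 1/(143/1278) = 1278/143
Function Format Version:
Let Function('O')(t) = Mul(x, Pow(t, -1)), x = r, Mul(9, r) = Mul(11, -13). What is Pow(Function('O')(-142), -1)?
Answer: Rational(1278, 143) ≈ 8.9371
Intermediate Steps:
r = Rational(-143, 9) (r = Mul(Rational(1, 9), Mul(11, -13)) = Mul(Rational(1, 9), -143) = Rational(-143, 9) ≈ -15.889)
x = Rational(-143, 9) ≈ -15.889
Function('O')(t) = Mul(Rational(-143, 9), Pow(t, -1))
Pow(Function('O')(-142), -1) = Pow(Mul(Rational(-143, 9), Pow(-142, -1)), -1) = Pow(Mul(Rational(-143, 9), Rational(-1, 142)), -1) = Pow(Rational(143, 1278), -1) = Rational(1278, 143)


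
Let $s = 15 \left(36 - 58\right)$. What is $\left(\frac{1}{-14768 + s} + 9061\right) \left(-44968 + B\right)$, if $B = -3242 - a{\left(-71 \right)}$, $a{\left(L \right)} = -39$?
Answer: $- \frac{6589936205067}{15098} \approx -4.3648 \cdot 10^{8}$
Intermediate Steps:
$s = -330$ ($s = 15 \left(-22\right) = -330$)
$B = -3203$ ($B = -3242 - -39 = -3242 + 39 = -3203$)
$\left(\frac{1}{-14768 + s} + 9061\right) \left(-44968 + B\right) = \left(\frac{1}{-14768 - 330} + 9061\right) \left(-44968 - 3203\right) = \left(\frac{1}{-15098} + 9061\right) \left(-48171\right) = \left(- \frac{1}{15098} + 9061\right) \left(-48171\right) = \frac{136802977}{15098} \left(-48171\right) = - \frac{6589936205067}{15098}$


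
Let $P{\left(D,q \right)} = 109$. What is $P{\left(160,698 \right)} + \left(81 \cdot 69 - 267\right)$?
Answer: $5431$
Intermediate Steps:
$P{\left(160,698 \right)} + \left(81 \cdot 69 - 267\right) = 109 + \left(81 \cdot 69 - 267\right) = 109 + \left(5589 - 267\right) = 109 + 5322 = 5431$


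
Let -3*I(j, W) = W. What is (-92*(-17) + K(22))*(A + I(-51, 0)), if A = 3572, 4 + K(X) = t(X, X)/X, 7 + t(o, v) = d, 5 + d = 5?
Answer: 61283018/11 ≈ 5.5712e+6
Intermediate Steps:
d = 0 (d = -5 + 5 = 0)
t(o, v) = -7 (t(o, v) = -7 + 0 = -7)
I(j, W) = -W/3
K(X) = -4 - 7/X
(-92*(-17) + K(22))*(A + I(-51, 0)) = (-92*(-17) + (-4 - 7/22))*(3572 - 1/3*0) = (1564 + (-4 - 7*1/22))*(3572 + 0) = (1564 + (-4 - 7/22))*3572 = (1564 - 95/22)*3572 = (34313/22)*3572 = 61283018/11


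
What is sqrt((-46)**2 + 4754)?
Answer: sqrt(6870) ≈ 82.885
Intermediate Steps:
sqrt((-46)**2 + 4754) = sqrt(2116 + 4754) = sqrt(6870)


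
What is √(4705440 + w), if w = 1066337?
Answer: √5771777 ≈ 2402.5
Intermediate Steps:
√(4705440 + w) = √(4705440 + 1066337) = √5771777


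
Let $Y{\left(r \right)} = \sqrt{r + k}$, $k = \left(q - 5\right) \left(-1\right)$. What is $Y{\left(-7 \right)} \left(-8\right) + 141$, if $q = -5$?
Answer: $141 - 8 \sqrt{3} \approx 127.14$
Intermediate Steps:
$k = 10$ ($k = \left(-5 - 5\right) \left(-1\right) = \left(-10\right) \left(-1\right) = 10$)
$Y{\left(r \right)} = \sqrt{10 + r}$ ($Y{\left(r \right)} = \sqrt{r + 10} = \sqrt{10 + r}$)
$Y{\left(-7 \right)} \left(-8\right) + 141 = \sqrt{10 - 7} \left(-8\right) + 141 = \sqrt{3} \left(-8\right) + 141 = - 8 \sqrt{3} + 141 = 141 - 8 \sqrt{3}$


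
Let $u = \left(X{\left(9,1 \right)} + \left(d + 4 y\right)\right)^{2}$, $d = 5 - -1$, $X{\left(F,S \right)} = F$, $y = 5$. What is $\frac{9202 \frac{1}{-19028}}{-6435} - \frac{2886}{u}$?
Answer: $- \frac{35336551703}{14999534550} \approx -2.3558$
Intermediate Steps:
$d = 6$ ($d = 5 + 1 = 6$)
$u = 1225$ ($u = \left(9 + \left(6 + 4 \cdot 5\right)\right)^{2} = \left(9 + \left(6 + 20\right)\right)^{2} = \left(9 + 26\right)^{2} = 35^{2} = 1225$)
$\frac{9202 \frac{1}{-19028}}{-6435} - \frac{2886}{u} = \frac{9202 \frac{1}{-19028}}{-6435} - \frac{2886}{1225} = 9202 \left(- \frac{1}{19028}\right) \left(- \frac{1}{6435}\right) - \frac{2886}{1225} = \left(- \frac{4601}{9514}\right) \left(- \frac{1}{6435}\right) - \frac{2886}{1225} = \frac{4601}{61222590} - \frac{2886}{1225} = - \frac{35336551703}{14999534550}$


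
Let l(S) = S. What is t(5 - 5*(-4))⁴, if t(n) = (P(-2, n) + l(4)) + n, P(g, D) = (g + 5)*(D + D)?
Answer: 1026625681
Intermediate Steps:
P(g, D) = 2*D*(5 + g) (P(g, D) = (5 + g)*(2*D) = 2*D*(5 + g))
t(n) = 4 + 7*n (t(n) = (2*n*(5 - 2) + 4) + n = (2*n*3 + 4) + n = (6*n + 4) + n = (4 + 6*n) + n = 4 + 7*n)
t(5 - 5*(-4))⁴ = (4 + 7*(5 - 5*(-4)))⁴ = (4 + 7*(5 + 20))⁴ = (4 + 7*25)⁴ = (4 + 175)⁴ = 179⁴ = 1026625681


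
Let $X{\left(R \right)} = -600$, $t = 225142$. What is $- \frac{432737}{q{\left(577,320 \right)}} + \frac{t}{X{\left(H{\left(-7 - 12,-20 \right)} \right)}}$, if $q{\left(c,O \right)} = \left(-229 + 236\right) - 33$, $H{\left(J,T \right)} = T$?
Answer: $\frac{63447127}{3900} \approx 16269.0$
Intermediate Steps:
$q{\left(c,O \right)} = -26$ ($q{\left(c,O \right)} = 7 - 33 = -26$)
$- \frac{432737}{q{\left(577,320 \right)}} + \frac{t}{X{\left(H{\left(-7 - 12,-20 \right)} \right)}} = - \frac{432737}{-26} + \frac{225142}{-600} = \left(-432737\right) \left(- \frac{1}{26}\right) + 225142 \left(- \frac{1}{600}\right) = \frac{432737}{26} - \frac{112571}{300} = \frac{63447127}{3900}$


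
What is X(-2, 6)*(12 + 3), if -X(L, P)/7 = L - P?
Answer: 840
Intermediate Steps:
X(L, P) = -7*L + 7*P (X(L, P) = -7*(L - P) = -7*L + 7*P)
X(-2, 6)*(12 + 3) = (-7*(-2) + 7*6)*(12 + 3) = (14 + 42)*15 = 56*15 = 840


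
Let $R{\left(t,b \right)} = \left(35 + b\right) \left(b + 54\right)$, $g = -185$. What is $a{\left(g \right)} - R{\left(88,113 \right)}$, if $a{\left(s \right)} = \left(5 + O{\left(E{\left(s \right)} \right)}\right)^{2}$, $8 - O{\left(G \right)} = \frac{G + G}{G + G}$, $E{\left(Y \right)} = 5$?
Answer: $-24572$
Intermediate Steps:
$O{\left(G \right)} = 7$ ($O{\left(G \right)} = 8 - \frac{G + G}{G + G} = 8 - \frac{2 G}{2 G} = 8 - 2 G \frac{1}{2 G} = 8 - 1 = 7$)
$R{\left(t,b \right)} = \left(35 + b\right) \left(54 + b\right)$
$a{\left(s \right)} = 144$ ($a{\left(s \right)} = \left(5 + 7\right)^{2} = 12^{2} = 144$)
$a{\left(g \right)} - R{\left(88,113 \right)} = 144 - \left(1890 + 113^{2} + 89 \cdot 113\right) = 144 - \left(1890 + 12769 + 10057\right) = 144 - 24716 = -24572$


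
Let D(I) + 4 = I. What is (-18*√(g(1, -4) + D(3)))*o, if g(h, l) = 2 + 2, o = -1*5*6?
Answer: 540*√3 ≈ 935.31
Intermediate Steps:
o = -30 (o = -5*6 = -30)
D(I) = -4 + I
g(h, l) = 4
(-18*√(g(1, -4) + D(3)))*o = -18*√(4 + (-4 + 3))*(-30) = -18*√(4 - 1)*(-30) = -18*√3*(-30) = 540*√3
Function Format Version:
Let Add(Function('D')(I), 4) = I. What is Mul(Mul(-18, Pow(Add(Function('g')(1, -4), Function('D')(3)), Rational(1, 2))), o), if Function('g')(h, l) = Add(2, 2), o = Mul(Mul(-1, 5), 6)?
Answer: Mul(540, Pow(3, Rational(1, 2))) ≈ 935.31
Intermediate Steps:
o = -30 (o = Mul(-5, 6) = -30)
Function('D')(I) = Add(-4, I)
Function('g')(h, l) = 4
Mul(Mul(-18, Pow(Add(Function('g')(1, -4), Function('D')(3)), Rational(1, 2))), o) = Mul(Mul(-18, Pow(Add(4, Add(-4, 3)), Rational(1, 2))), -30) = Mul(Mul(-18, Pow(Add(4, -1), Rational(1, 2))), -30) = Mul(Mul(-18, Pow(3, Rational(1, 2))), -30) = Mul(540, Pow(3, Rational(1, 2)))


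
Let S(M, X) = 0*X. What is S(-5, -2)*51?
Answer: 0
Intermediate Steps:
S(M, X) = 0
S(-5, -2)*51 = 0*51 = 0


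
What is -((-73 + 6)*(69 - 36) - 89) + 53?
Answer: 2353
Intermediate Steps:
-((-73 + 6)*(69 - 36) - 89) + 53 = -(-67*33 - 89) + 53 = -(-2211 - 89) + 53 = -1*(-2300) + 53 = 2300 + 53 = 2353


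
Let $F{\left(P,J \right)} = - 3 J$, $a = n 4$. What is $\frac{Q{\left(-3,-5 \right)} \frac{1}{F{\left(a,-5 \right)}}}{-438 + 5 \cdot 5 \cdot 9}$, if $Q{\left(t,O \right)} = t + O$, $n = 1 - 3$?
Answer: $\frac{8}{3195} \approx 0.0025039$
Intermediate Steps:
$n = -2$ ($n = 1 - 3 = -2$)
$a = -8$ ($a = \left(-2\right) 4 = -8$)
$Q{\left(t,O \right)} = O + t$
$\frac{Q{\left(-3,-5 \right)} \frac{1}{F{\left(a,-5 \right)}}}{-438 + 5 \cdot 5 \cdot 9} = \frac{\left(-5 - 3\right) \frac{1}{\left(-3\right) \left(-5\right)}}{-438 + 5 \cdot 5 \cdot 9} = \frac{\left(-8\right) \frac{1}{15}}{-438 + 25 \cdot 9} = \frac{\left(-8\right) \frac{1}{15}}{-438 + 225} = \frac{1}{-213} \left(- \frac{8}{15}\right) = \left(- \frac{1}{213}\right) \left(- \frac{8}{15}\right) = \frac{8}{3195}$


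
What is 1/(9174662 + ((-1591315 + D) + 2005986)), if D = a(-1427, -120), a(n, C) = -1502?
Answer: 1/9587831 ≈ 1.0430e-7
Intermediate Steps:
D = -1502
1/(9174662 + ((-1591315 + D) + 2005986)) = 1/(9174662 + ((-1591315 - 1502) + 2005986)) = 1/(9174662 + (-1592817 + 2005986)) = 1/(9174662 + 413169) = 1/9587831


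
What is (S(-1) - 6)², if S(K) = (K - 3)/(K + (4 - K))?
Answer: 49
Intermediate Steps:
S(K) = -¾ + K/4 (S(K) = (-3 + K)/4 = (-3 + K)*(¼) = -¾ + K/4)
(S(-1) - 6)² = ((-¾ + (¼)*(-1)) - 6)² = ((-¾ - ¼) - 6)² = (-1 - 6)² = (-7)² = 49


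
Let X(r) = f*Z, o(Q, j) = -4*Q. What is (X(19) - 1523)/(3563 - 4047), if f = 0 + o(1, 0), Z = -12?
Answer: 1475/484 ≈ 3.0475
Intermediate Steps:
f = -4 (f = 0 - 4*1 = 0 - 4 = -4)
X(r) = 48 (X(r) = -4*(-12) = 48)
(X(19) - 1523)/(3563 - 4047) = (48 - 1523)/(3563 - 4047) = -1475/(-484) = -1475*(-1/484) = 1475/484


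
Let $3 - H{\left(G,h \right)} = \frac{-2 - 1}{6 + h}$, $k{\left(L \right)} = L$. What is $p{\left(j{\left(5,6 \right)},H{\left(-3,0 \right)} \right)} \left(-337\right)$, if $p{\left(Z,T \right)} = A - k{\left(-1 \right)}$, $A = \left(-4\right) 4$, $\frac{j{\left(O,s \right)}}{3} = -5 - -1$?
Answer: $5055$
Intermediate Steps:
$j{\left(O,s \right)} = -12$ ($j{\left(O,s \right)} = 3 \left(-5 - -1\right) = 3 \left(-5 + 1\right) = 3 \left(-4\right) = -12$)
$H{\left(G,h \right)} = 3 + \frac{3}{6 + h}$ ($H{\left(G,h \right)} = 3 - \frac{-2 - 1}{6 + h} = 3 - - \frac{3}{6 + h} = 3 + \frac{3}{6 + h}$)
$A = -16$
$p{\left(Z,T \right)} = -15$ ($p{\left(Z,T \right)} = -16 - -1 = -16 + 1 = -15$)
$p{\left(j{\left(5,6 \right)},H{\left(-3,0 \right)} \right)} \left(-337\right) = \left(-15\right) \left(-337\right) = 5055$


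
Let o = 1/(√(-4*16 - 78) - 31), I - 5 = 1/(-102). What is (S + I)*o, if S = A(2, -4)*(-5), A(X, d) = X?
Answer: 15841/112506 + 511*I*√142/112506 ≈ 0.1408 + 0.054124*I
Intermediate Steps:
S = -10 (S = 2*(-5) = -10)
I = 509/102 (I = 5 + 1/(-102) = 5 - 1/102 = 509/102 ≈ 4.9902)
o = 1/(-31 + I*√142) (o = 1/(√(-64 - 78) - 31) = 1/(√(-142) - 31) = 1/(I*√142 - 31) = 1/(-31 + I*√142) ≈ -0.028105 - 0.010804*I)
(S + I)*o = (-10 + 509/102)*(-31/1103 - I*√142/1103) = -511*(-31/1103 - I*√142/1103)/102 = 15841/112506 + 511*I*√142/112506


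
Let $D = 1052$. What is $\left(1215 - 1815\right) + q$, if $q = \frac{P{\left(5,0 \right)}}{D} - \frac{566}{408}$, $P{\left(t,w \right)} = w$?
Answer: $- \frac{122683}{204} \approx -601.39$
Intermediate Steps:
$q = - \frac{283}{204}$ ($q = \frac{0}{1052} - \frac{566}{408} = 0 \cdot \frac{1}{1052} - \frac{283}{204} = 0 - \frac{283}{204} = - \frac{283}{204} \approx -1.3873$)
$\left(1215 - 1815\right) + q = \left(1215 - 1815\right) - \frac{283}{204} = -600 - \frac{283}{204} = - \frac{122683}{204}$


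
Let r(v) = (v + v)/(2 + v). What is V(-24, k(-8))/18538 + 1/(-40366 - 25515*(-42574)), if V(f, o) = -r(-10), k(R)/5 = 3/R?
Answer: -7012025697/51995710411372 ≈ -0.00013486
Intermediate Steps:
k(R) = 15/R (k(R) = 5*(3/R) = 15/R)
r(v) = 2*v/(2 + v) (r(v) = (2*v)/(2 + v) = 2*v/(2 + v))
V(f, o) = -5/2 (V(f, o) = -2*(-10)/(2 - 10) = -2*(-10)/(-8) = -2*(-10)*(-1)/8 = -1*5/2 = -5/2)
V(-24, k(-8))/18538 + 1/(-40366 - 25515*(-42574)) = -5/2/18538 + 1/(-40366 - 25515*(-42574)) = -5/2*1/18538 - 1/42574/(-65881) = -5/37076 - 1/65881*(-1/42574) = -5/37076 + 1/2804817694 = -7012025697/51995710411372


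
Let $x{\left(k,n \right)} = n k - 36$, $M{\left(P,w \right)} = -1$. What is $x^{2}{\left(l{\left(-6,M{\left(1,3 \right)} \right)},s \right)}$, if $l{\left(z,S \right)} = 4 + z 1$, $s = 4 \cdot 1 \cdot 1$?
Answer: $1936$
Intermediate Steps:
$s = 4$ ($s = 4 \cdot 1 = 4$)
$l{\left(z,S \right)} = 4 + z$
$x{\left(k,n \right)} = -36 + k n$ ($x{\left(k,n \right)} = k n - 36 = -36 + k n$)
$x^{2}{\left(l{\left(-6,M{\left(1,3 \right)} \right)},s \right)} = \left(-36 + \left(4 - 6\right) 4\right)^{2} = \left(-36 - 8\right)^{2} = \left(-44\right)^{2} = 1936$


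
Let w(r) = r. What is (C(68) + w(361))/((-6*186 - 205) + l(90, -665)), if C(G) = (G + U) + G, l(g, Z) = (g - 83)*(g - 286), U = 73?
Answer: -570/2693 ≈ -0.21166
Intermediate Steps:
l(g, Z) = (-286 + g)*(-83 + g) (l(g, Z) = (-83 + g)*(-286 + g) = (-286 + g)*(-83 + g))
C(G) = 73 + 2*G (C(G) = (G + 73) + G = (73 + G) + G = 73 + 2*G)
(C(68) + w(361))/((-6*186 - 205) + l(90, -665)) = ((73 + 2*68) + 361)/((-6*186 - 205) + (23738 + 90² - 369*90)) = ((73 + 136) + 361)/((-1116 - 205) + (23738 + 8100 - 33210)) = (209 + 361)/(-1321 - 1372) = 570/(-2693) = 570*(-1/2693) = -570/2693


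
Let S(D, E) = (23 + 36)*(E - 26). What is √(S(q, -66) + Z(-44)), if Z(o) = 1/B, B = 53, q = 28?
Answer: I*√15247199/53 ≈ 73.675*I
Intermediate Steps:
S(D, E) = -1534 + 59*E (S(D, E) = 59*(-26 + E) = -1534 + 59*E)
Z(o) = 1/53
√(S(q, -66) + Z(-44)) = √((-1534 + 59*(-66)) + 1/53) = √((-1534 - 3894) + 1/53) = √(-5428 + 1/53) = √(-287683/53) = I*√15247199/53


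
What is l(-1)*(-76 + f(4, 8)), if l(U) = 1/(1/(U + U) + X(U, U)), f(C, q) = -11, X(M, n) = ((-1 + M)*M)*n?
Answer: 174/5 ≈ 34.800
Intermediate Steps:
X(M, n) = M*n*(-1 + M) (X(M, n) = (M*(-1 + M))*n = M*n*(-1 + M))
l(U) = 1/(1/(2*U) + U**2*(-1 + U)) (l(U) = 1/(1/(U + U) + U*U*(-1 + U)) = 1/(1/(2*U) + U**2*(-1 + U)))
l(-1)*(-76 + f(4, 8)) = (2*(-1)/(1 + 2*(-1)**3*(-1 - 1)))*(-76 - 11) = (2*(-1)/(1 + 2*(-1)*(-2)))*(-87) = (2*(-1)/(1 + 4))*(-87) = (2*(-1)/5)*(-87) = (2*(-1)*(1/5))*(-87) = -2/5*(-87) = 174/5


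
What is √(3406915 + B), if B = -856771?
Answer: 8*√39846 ≈ 1596.9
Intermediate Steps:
√(3406915 + B) = √(3406915 - 856771) = √2550144 = 8*√39846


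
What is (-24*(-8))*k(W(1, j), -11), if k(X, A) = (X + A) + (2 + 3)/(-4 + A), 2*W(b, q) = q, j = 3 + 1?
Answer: -1792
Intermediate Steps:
j = 4
W(b, q) = q/2
k(X, A) = A + X + 5/(-4 + A) (k(X, A) = (A + X) + 5/(-4 + A) = A + X + 5/(-4 + A))
(-24*(-8))*k(W(1, j), -11) = (-24*(-8))*((5 + (-11)² - 4*(-11) - 2*4 - 11*4/2)/(-4 - 11)) = 192*((5 + 121 + 44 - 4*2 - 11*2)/(-15)) = 192*(-(5 + 121 + 44 - 8 - 22)/15) = 192*(-1/15*140) = 192*(-28/3) = -1792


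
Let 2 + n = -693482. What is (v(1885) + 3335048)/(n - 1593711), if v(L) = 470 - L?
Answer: -3333633/2287195 ≈ -1.4575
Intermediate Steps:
n = -693484 (n = -2 - 693482 = -693484)
(v(1885) + 3335048)/(n - 1593711) = ((470 - 1*1885) + 3335048)/(-693484 - 1593711) = ((470 - 1885) + 3335048)/(-2287195) = (-1415 + 3335048)*(-1/2287195) = 3333633*(-1/2287195) = -3333633/2287195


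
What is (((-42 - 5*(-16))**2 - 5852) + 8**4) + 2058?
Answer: 1746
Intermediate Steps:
(((-42 - 5*(-16))**2 - 5852) + 8**4) + 2058 = (((-42 + 80)**2 - 5852) + 4096) + 2058 = ((38**2 - 5852) + 4096) + 2058 = ((1444 - 5852) + 4096) + 2058 = (-4408 + 4096) + 2058 = -312 + 2058 = 1746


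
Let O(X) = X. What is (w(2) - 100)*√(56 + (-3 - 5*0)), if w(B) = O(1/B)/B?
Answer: -399*√53/4 ≈ -726.19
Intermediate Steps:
w(B) = B⁻² (w(B) = 1/(B*B) = B⁻²)
(w(2) - 100)*√(56 + (-3 - 5*0)) = (2⁻² - 100)*√(56 + (-3 - 5*0)) = (¼ - 100)*√(56 + (-3 + 0)) = -399*√(56 - 3)/4 = -399*√53/4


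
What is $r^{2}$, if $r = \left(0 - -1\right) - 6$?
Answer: $25$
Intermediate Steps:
$r = -5$ ($r = \left(0 + 1\right) - 6 = 1 - 6 = -5$)
$r^{2} = \left(-5\right)^{2} = 25$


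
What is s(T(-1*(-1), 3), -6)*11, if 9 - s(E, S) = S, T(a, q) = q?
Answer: 165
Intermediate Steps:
s(E, S) = 9 - S
s(T(-1*(-1), 3), -6)*11 = (9 - 1*(-6))*11 = (9 + 6)*11 = 15*11 = 165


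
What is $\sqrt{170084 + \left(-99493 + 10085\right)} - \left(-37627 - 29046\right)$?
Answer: $66673 + 18 \sqrt{249} \approx 66957.0$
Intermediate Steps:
$\sqrt{170084 + \left(-99493 + 10085\right)} - \left(-37627 - 29046\right) = \sqrt{170084 - 89408} - -66673 = \sqrt{80676} + 66673 = 18 \sqrt{249} + 66673 = 66673 + 18 \sqrt{249}$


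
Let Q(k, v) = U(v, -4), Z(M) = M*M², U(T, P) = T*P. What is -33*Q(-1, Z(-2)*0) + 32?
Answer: 32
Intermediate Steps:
U(T, P) = P*T
Z(M) = M³
Q(k, v) = -4*v
-33*Q(-1, Z(-2)*0) + 32 = -(-132)*(-2)³*0 + 32 = -(-132)*(-8*0) + 32 = -(-132)*0 + 32 = -33*0 + 32 = 0 + 32 = 32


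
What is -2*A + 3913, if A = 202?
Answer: 3509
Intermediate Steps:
-2*A + 3913 = -2*202 + 3913 = -404 + 3913 = 3509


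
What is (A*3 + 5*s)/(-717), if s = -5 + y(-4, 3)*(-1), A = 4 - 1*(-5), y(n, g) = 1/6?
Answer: -7/4302 ≈ -0.0016272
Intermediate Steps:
y(n, g) = ⅙ (y(n, g) = 1*(⅙) = ⅙)
A = 9 (A = 4 + 5 = 9)
s = -31/6 (s = -5 + (⅙)*(-1) = -5 - ⅙ = -31/6 ≈ -5.1667)
(A*3 + 5*s)/(-717) = (9*3 + 5*(-31/6))/(-717) = (27 - 155/6)*(-1/717) = (7/6)*(-1/717) = -7/4302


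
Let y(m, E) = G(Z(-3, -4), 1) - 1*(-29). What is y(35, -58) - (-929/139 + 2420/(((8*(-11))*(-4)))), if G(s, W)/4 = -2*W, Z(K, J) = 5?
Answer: 23139/1112 ≈ 20.808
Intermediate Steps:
G(s, W) = -8*W (G(s, W) = 4*(-2*W) = -8*W)
y(m, E) = 21 (y(m, E) = -8*1 - 1*(-29) = -8 + 29 = 21)
y(35, -58) - (-929/139 + 2420/(((8*(-11))*(-4)))) = 21 - (-929/139 + 2420/(((8*(-11))*(-4)))) = 21 - (-929*1/139 + 2420/((-88*(-4)))) = 21 - (-929/139 + 2420/352) = 21 - (-929/139 + 2420*(1/352)) = 21 - (-929/139 + 55/8) = 21 - 1*213/1112 = 21 - 213/1112 = 23139/1112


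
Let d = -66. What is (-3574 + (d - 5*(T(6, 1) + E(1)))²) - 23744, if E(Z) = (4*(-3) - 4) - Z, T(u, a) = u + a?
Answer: -27062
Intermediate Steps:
T(u, a) = a + u
E(Z) = -16 - Z (E(Z) = (-12 - 4) - Z = -16 - Z)
(-3574 + (d - 5*(T(6, 1) + E(1)))²) - 23744 = (-3574 + (-66 - 5*((1 + 6) + (-16 - 1*1)))²) - 23744 = (-3574 + (-66 - 5*(7 + (-16 - 1)))²) - 23744 = (-3574 + (-66 - 5*(7 - 17))²) - 23744 = (-3574 + (-66 - 5*(-10))²) - 23744 = (-3574 + (-66 + 50)²) - 23744 = (-3574 + (-16)²) - 23744 = (-3574 + 256) - 23744 = -3318 - 23744 = -27062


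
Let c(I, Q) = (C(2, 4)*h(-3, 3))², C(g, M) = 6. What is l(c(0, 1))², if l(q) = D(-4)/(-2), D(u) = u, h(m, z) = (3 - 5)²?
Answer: 4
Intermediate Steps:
h(m, z) = 4 (h(m, z) = (-2)² = 4)
c(I, Q) = 576 (c(I, Q) = (6*4)² = 24² = 576)
l(q) = 2 (l(q) = -4/(-2) = -4*(-½) = 2)
l(c(0, 1))² = 2² = 4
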